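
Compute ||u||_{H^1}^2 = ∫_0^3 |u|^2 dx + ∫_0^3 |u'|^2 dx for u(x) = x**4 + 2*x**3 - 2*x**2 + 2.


||u||_{H^1}^2 = 1062849/70

The H^1 norm (squared) on an interval (0, L) is
  ||u||_{H^1}^2 = ∫_0^L u(x)^2 dx + ∫_0^L u'(x)^2 dx.
Compute u'(x) = 4*x**3 + 6*x**2 - 4*x.
Then u(x)^2 = x**8 + 4*x**7 - 8*x**5 + 8*x**4 + 8*x**3 - 8*x**2 + 4 and u'(x)^2 = 16*x**6 + 48*x**5 + 4*x**4 - 48*x**3 + 16*x**2.
Integrate each monomial from 0 to 3 using ∫_0^3 c·x^n dx = c·3^(n+1)/(n+1):
  ∫_0^3 u(x)^2 dx = ∫_0^3 (x^8 + 4*x^7 - 8*x^5 + 8*x^4 + 8*x^3 - 8*x^2 + 4) dx. Term by term:
    ∫_0^3 x^8 dx = 2187;  ∫_0^3 4*x^7 dx = 6561/2;  ∫_0^3 -8*x^5 dx = -972;
    ∫_0^3 8*x^4 dx = 1944/5;  ∫_0^3 8*x^3 dx = 162;  ∫_0^3 -8*x^2 dx = -72;
    ∫_0^3 4 dx = 12.
  Sum: 2187 + 6561/2 − 972 + 1944/5 + 162 − 72 + 12 = 49863/10.
  ∫_0^3 u'(x)^2 dx = ∫_0^3 (16*x^6 + 48*x^5 + 4*x^4 - 48*x^3 + 16*x^2) dx. Term by term:
    ∫_0^3 16*x^6 dx = 34992/7;  ∫_0^3 48*x^5 dx = 5832;  ∫_0^3 4*x^4 dx = 972/5;
    ∫_0^3 -48*x^3 dx = -972;  ∫_0^3 16*x^2 dx = 144.
  Sum: 34992/7 + 5832 + 972/5 − 972 + 144 = 356904/35.
Adding: ||u||_{H^1}^2 = 49863/10 + 356904/35 = 1062849/70.


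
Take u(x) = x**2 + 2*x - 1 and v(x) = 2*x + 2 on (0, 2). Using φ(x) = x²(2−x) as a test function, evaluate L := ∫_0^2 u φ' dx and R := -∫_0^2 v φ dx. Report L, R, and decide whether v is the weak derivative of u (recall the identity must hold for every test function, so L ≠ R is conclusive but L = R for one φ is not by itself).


LHS = -88/15, RHS = -88/15. Yes, v = u' weakly.

u(x) = x**2 + 2*x - 1, classical derivative u'(x) = 2*x + 2.
φ(x) = x²(2−x), so φ'(x) = x*(4 - 3*x).
Note φ(0) = φ(2) = 0, so the boundary term u·φ vanishes.
LHS = ∫_0^2 u(x) φ'(x) dx = ∫_0^2 (-3*x^4 - 2*x^3 + 11*x^2 - 4*x) dx. Term by term:
  ∫_0^2 -3*x^4 dx = -96/5;  ∫_0^2 -2*x^3 dx = -8;  ∫_0^2 11*x^2 dx = 88/3;
  ∫_0^2 -4*x dx = -8.
Sum: -96/5 − 8 + 88/3 − 8 = -88/15.
So LHS = -88/15.
∫_0^2 v(x) φ(x) dx = ∫_0^2 (-2*x^4 + 2*x^3 + 4*x^2) dx. Term by term:
  ∫_0^2 -2*x^4 dx = -64/5;  ∫_0^2 2*x^3 dx = 8;  ∫_0^2 4*x^2 dx = 32/3.
Sum: -64/5 + 8 + 32/3 = 88/15.
So RHS = -∫_0^2 v(x) φ(x) dx = -88/15.
LHS = RHS, so the identity holds for this test φ.
Moreover u is smooth here and v(x) = u'(x) = 2*x + 2 pointwise, so the identity holds for every test function. Hence v is the weak derivative of u.


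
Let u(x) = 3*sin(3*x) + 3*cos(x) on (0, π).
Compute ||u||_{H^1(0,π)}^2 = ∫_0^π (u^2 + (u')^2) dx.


||u||_{H^1(0,π)}^2 = 54*π

u'(x) = -3*sin(x) + 9*cos(3*x).
Expand u² and (u')² and integrate term by term on (0, π), using: for integers n ≥ 1, ∫_0^π sin²(nx) dx = ∫_0^π cos²(nx) dx = π/2; for n ≠ n', ∫_0^π sin(nx)sin(n'x) dx = ∫_0^π cos(nx)cos(n'x) dx = 0; and by product-to-sum, ∫_0^π sin(nx)cos(n'x) dx = ½∫_0^π [sin((n+n')x) + sin((n−n')x)] dx, which is 0 when n+n' is even and 2n/(n²−n'²) when n+n' is odd (it need not vanish on (0, π)).
  u² squared terms: (3)²·∫cos(x)² dx = 9·π/2 = 9*π/2;  (3)²·∫sin(3x)² dx = 9·π/2 = 9*π/2.
  u² cross terms: 2·(3)·(3)·∫cos(x)·sin(3x) dx = 18·(0) = 0.
  So ∫_0^π u² dx = 9*π/2 + 9*π/2 + 0 = 9*π.
  (u')² squared terms: (-3)²·∫sin(x)² dx = 9·π/2 = 9*π/2;  (9)²·∫cos(3x)² dx = 81·π/2 = 81*π/2.
  (u')² cross terms: 2·(-3)·(9)·∫sin(x)·cos(3x) dx = -54·(0) = 0.
  So ∫_0^π (u')² dx = 9*π/2 + 81*π/2 + 0 = 45*π.
||u||_{H^1}^2 = (9*π) + (45*π) = 54*π.


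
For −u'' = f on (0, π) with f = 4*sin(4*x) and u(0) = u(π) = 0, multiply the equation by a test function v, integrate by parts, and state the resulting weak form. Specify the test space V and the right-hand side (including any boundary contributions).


V = H^1_0(0, π) (so v(0) = v(π) = 0); weak form: ∫_0^π u'v' dx = ∫_0^π (4*sin(4*x)) v dx for all v ∈ V.

Multiply both sides by a test function v and integrate from 0 to π:
  ∫_0^π −u''(x) v(x) dx = ∫_0^π f(x) v(x) dx.
Integrate the LHS by parts once:
  ∫_0^π −u'' v dx = −[u'(x) v(x)]_0^π + ∫_0^π u'(x) v'(x) dx.
Thus ∫_0^π u'(x) v'(x) dx = ∫_0^π f(x) v(x) dx + [u'(x) v(x)]_0^π.
Choose V so that boundary terms are either known or forced to vanish.
u is Dirichlet: u(0) = u(π) = 0. Let V = H^1_0(0, π); then v(0) = v(π) = 0, and [u' v]_0^π = 0.
Weak formulation: find u (satisfying any essential BC) such that ∫_0^π u'(x) v'(x) dx = ∫_0^π f v dx for all v ∈ V.
Substituting f(x) = 4*sin(4*x), the right-hand side is ∫_0^π (4*sin(4*x)) v dx.


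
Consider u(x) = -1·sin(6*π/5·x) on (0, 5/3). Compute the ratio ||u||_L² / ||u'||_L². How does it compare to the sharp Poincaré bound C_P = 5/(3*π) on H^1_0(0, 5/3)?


||u||_L² / ||u'||_L² = 5/(6*π) < C_P = 5/(3*π).

u(x) = -1·sin(6*π/5·x), so u'(x) = -6*π*cos(6*π*x/5)/5.
Writing u(x) = A·sin(kπx/L) with A = -1 and k = 2, use ∫_0^L sin²(kπx/L) dx = L/2 and ∫_0^L cos²(kπx/L) dx = L/2.
u² = 1·sin²(6*π/5·x) and (u')² = 36*π^2/25·cos²(6*π/5·x), and each of sin², cos² integrates to L/2 = 5/6 over (0, 5/3).
∫_0^5/3 u² dx = 5/6, so ||u||_L² = sqrt(30)/6.
∫_0^5/3 (u')² dx = 6*π^2/5, so ||u'||_L² = sqrt(30)*π/5.
Ratio ||u||_L² / ||u'||_L² = 5/(6*π).
Sharp Poincaré constant on H^1_0(0, 5/3) is C_P = L/π = 5/(3*π), achieved by sin(3*π/5·x).
This is the k = 2 harmonic; the ratio L/(kπ) is strictly less than C_P = L/π, consistent with the sharp inequality ||u||_L² ≤ C_P ||u'||_L².


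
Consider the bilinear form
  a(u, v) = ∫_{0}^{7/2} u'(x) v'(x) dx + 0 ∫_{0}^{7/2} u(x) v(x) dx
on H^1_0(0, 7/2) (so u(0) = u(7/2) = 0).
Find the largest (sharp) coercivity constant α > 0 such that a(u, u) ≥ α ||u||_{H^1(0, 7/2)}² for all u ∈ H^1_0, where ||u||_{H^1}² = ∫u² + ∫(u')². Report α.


α = 4*π^2/(4*π^2 + 49)

Coercivity of a(·,·) on H^1_0(0, 7/2) means a(u, u) ≥ α ||u||_{H^1}² for every u ∈ H^1_0.
The interval has length L = 7/2, and Poincaré/coercivity depend only on L. Here a(u, u) = ∫(u')² + (0)·∫u².
Here c = 0, so a(u,u) = ∫(u')² alone. The condition a(u,u) ≥ α||u||_{H^1}² reads (1−α)∫(u')² ≥ (α−c)∫u². Any admissible α is ≤ 1 (rapidly oscillating u have ∫u²/∫(u')² → 0), and α = 1 would force 0 ≥ (1−c)∫u², impossible since c < 1; so 1−α > 0. By the sharp Poincaré inequality on H^1_0 of an interval of length L, ∫(u')² ≥ (π/L)²∫u² with equality for the first sine mode sin(π(x−x₀)/L) (x₀ the left endpoint), so the inequality holds for all u iff (1−α)(π/L)² ≥ α − c, i.e. α ≤ ((π/L)² + c)/((π/L)² + 1) = (1 + c(L/π)²)/(1 + (L/π)²). (Direct route, valid since c ≤ 0: Poincaré gives c∫u² ≥ c(L/π)²∫(u')², so a(u,u) ≥ (1 + c(L/π)²)∫(u')², while ||u||_{H^1}² ≤ (1 + (L/π)²)∫(u')²; dividing yields the same α.) With (π/L)² = 4*π^2/49 and c = 0, the largest admissible constant is α = ((π/L)² + c)/((π/L)² + 1).
Simplifying, α = 4*π^2/(4*π^2 + 49).


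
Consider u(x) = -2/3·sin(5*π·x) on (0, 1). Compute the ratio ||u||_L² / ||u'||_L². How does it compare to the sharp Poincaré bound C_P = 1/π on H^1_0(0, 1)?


||u||_L² / ||u'||_L² = 1/(5*π) < C_P = 1/π.

u(x) = -2/3·sin(5*π·x), so u'(x) = -10*π*cos(5*π*x)/3.
Writing u(x) = A·sin(kπx/L) with A = -2/3 and k = 5, use ∫_0^L sin²(kπx/L) dx = L/2 and ∫_0^L cos²(kπx/L) dx = L/2.
u² = 4/9·sin²(5*π·x) and (u')² = 100*π^2/9·cos²(5*π·x), and each of sin², cos² integrates to L/2 = 1/2 over (0, 1).
∫_0^1 u² dx = 2/9, so ||u||_L² = sqrt(2)/3.
∫_0^1 (u')² dx = 50*π^2/9, so ||u'||_L² = 5*sqrt(2)*π/3.
Ratio ||u||_L² / ||u'||_L² = 1/(5*π).
Sharp Poincaré constant on H^1_0(0, 1) is C_P = L/π = 1/π, achieved by sin(π·x).
This is the k = 5 harmonic; the ratio L/(kπ) is strictly less than C_P = L/π, consistent with the sharp inequality ||u||_L² ≤ C_P ||u'||_L².


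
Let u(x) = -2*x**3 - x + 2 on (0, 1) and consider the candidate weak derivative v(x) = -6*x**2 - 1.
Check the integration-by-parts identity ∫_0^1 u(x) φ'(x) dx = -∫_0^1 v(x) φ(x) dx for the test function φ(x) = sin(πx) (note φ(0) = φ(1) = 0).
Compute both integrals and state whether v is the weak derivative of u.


LHS = -24/π^3 + 8/π, RHS = -24/π^3 + 8/π. Yes, v = u' weakly.

u(x) = -2*x**3 - x + 2, classical derivative u'(x) = -6*x**2 - 1.
φ(x) = sin(πx), so φ'(x) = π*cos(π*x).
Note φ(0) = φ(1) = 0, so the boundary term u·φ vanishes.
LHS = ∫_0^1 u(x) φ'(x) dx = ∫_0^1 (-2*π*x^3*cos(π*x) - π*x*cos(π*x) + 2*π*cos(π*x)) dx. Term by term:
  ∫_0^1 2*π*cos(π*x) dx = 0;  ∫_0^1 -π*x*cos(π*x) dx = 2/π;  ∫_0^1 -2*π*x^3*cos(π*x) dx = -24/π^3 + 6/π.
Sum: 0 + 2/π + -24/π^3 + 6/π = -24/π^3 + 8/π.
So LHS = -24/π^3 + 8/π.
∫_0^1 v(x) φ(x) dx = ∫_0^1 (-6*x^2*sin(π*x) - sin(π*x)) dx. Term by term:
  ∫_0^1 -sin(π*x) dx = -2/π;  ∫_0^1 -6*x^2*sin(π*x) dx = -6/π + 24/π^3.
Sum: -2/π + -6/π + 24/π^3 = -8/π + 24/π^3.
So RHS = -∫_0^1 v(x) φ(x) dx = -24/π^3 + 8/π.
LHS = RHS, so the identity holds for this test φ.
Moreover u is smooth here and v(x) = u'(x) = -6*x**2 - 1 pointwise, so the identity holds for every test function. Hence v is the weak derivative of u.


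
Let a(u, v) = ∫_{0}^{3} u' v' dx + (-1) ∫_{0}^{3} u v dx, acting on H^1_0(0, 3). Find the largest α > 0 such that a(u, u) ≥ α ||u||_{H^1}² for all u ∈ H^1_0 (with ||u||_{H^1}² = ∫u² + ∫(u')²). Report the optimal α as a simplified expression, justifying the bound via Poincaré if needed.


α = (-9 + π^2)/(9 + π^2)

Coercivity of a(·,·) on H^1_0(0, 3) means a(u, u) ≥ α ||u||_{H^1}² for every u ∈ H^1_0.
The interval has length L = 3, and Poincaré/coercivity depend only on L. Here a(u, u) = ∫(u')² + (-1)·∫u².
Here c = -1 < 0 with |c| < (π/L)² = π^2/9, so coercivity still holds. The condition a(u,u) ≥ α||u||_{H^1}² reads (1−α)∫(u')² ≥ (α−c)∫u². Any admissible α is ≤ 1 (rapidly oscillating u have ∫u²/∫(u')² → 0), and α = 1 would force 0 ≥ (1−c)∫u², impossible since c < 1; so 1−α > 0. By the sharp Poincaré inequality on H^1_0 of an interval of length L, ∫(u')² ≥ (π/L)²∫u² with equality for the first sine mode sin(π(x−x₀)/L) (x₀ the left endpoint), so the inequality holds for all u iff (1−α)(π/L)² ≥ α − c, i.e. α ≤ ((π/L)² + c)/((π/L)² + 1) = (1 + c(L/π)²)/(1 + (L/π)²). (Direct route, valid since c ≤ 0: Poincaré gives c∫u² ≥ c(L/π)²∫(u')², so a(u,u) ≥ (1 + c(L/π)²)∫(u')², while ||u||_{H^1}² ≤ (1 + (L/π)²)∫(u')²; dividing yields the same α.) With (π/L)² = π^2/9 and c = -1, the largest admissible constant is α = ((π/L)² + c)/((π/L)² + 1).
Simplifying, α = (-9 + π^2)/(9 + π^2).


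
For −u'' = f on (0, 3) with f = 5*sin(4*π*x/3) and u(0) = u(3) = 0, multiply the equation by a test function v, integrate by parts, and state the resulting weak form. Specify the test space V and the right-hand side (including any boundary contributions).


V = H^1_0(0, 3) (so v(0) = v(3) = 0); weak form: ∫_0^3 u'v' dx = ∫_0^3 (5*sin(4*π*x/3)) v dx for all v ∈ V.

Multiply both sides by a test function v and integrate from 0 to 3:
  ∫_0^3 −u''(x) v(x) dx = ∫_0^3 f(x) v(x) dx.
Integrate the LHS by parts once:
  ∫_0^3 −u'' v dx = −[u'(x) v(x)]_0^3 + ∫_0^3 u'(x) v'(x) dx.
Thus ∫_0^3 u'(x) v'(x) dx = ∫_0^3 f(x) v(x) dx + [u'(x) v(x)]_0^3.
Choose V so that boundary terms are either known or forced to vanish.
u is Dirichlet: u(0) = u(3) = 0. Let V = H^1_0(0, 3); then v(0) = v(3) = 0, and [u' v]_0^3 = 0.
Weak formulation: find u (satisfying any essential BC) such that ∫_0^3 u'(x) v'(x) dx = ∫_0^3 f v dx for all v ∈ V.
Substituting f(x) = 5*sin(4*π*x/3), the right-hand side is ∫_0^3 (5*sin(4*π*x/3)) v dx.


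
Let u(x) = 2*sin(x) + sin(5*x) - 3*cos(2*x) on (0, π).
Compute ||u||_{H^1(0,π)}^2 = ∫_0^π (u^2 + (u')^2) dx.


||u||_{H^1(0,π)}^2 = 180/7 + 79*π/2

u'(x) = 6*sin(2*x) + 2*cos(x) + 5*cos(5*x).
Expand u² and (u')² and integrate term by term on (0, π), using: for integers n ≥ 1, ∫_0^π sin²(nx) dx = ∫_0^π cos²(nx) dx = π/2; for n ≠ n', ∫_0^π sin(nx)sin(n'x) dx = ∫_0^π cos(nx)cos(n'x) dx = 0; and by product-to-sum, ∫_0^π sin(nx)cos(n'x) dx = ½∫_0^π [sin((n+n')x) + sin((n−n')x)] dx, which is 0 when n+n' is even and 2n/(n²−n'²) when n+n' is odd (it need not vanish on (0, π)).
  u² squared terms: (-3)²·∫cos(2x)² dx = 9·π/2 = 9*π/2;  (2)²·∫sin(x)² dx = 4·π/2 = 2*π;  (1)²·∫sin(5x)² dx = 1·π/2 = π/2.
  u² cross terms: 2·(-3)·(2)·∫cos(2x)·sin(x) dx = -12·(-2/3) = 8;  2·(-3)·(1)·∫cos(2x)·sin(5x) dx = -6·(10/21) = -20/7;  2·(2)·(1)·∫sin(x)·sin(5x) dx = 4·(0) = 0.
  So ∫_0^π u² dx = 9*π/2 + 2*π + π/2 + 8 − 20/7 + 0 = 36/7 + 7*π.
  (u')² squared terms: (2)²·∫cos(x)² dx = 4·π/2 = 2*π;  (5)²·∫cos(5x)² dx = 25·π/2 = 25*π/2;  (6)²·∫sin(2x)² dx = 36·π/2 = 18*π.
  (u')² cross terms: 2·(2)·(5)·∫cos(x)·cos(5x) dx = 20·(0) = 0;  2·(2)·(6)·∫cos(x)·sin(2x) dx = 24·(4/3) = 32;  2·(5)·(6)·∫cos(5x)·sin(2x) dx = 60·(-4/21) = -80/7.
  So ∫_0^π (u')² dx = 2*π + 25*π/2 + 18*π + 0 + 32 − 80/7 = 144/7 + 65*π/2.
||u||_{H^1}^2 = (36/7 + 7*π) + (144/7 + 65*π/2) = 180/7 + 79*π/2.


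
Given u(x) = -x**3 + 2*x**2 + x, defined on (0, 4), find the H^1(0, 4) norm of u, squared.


||u||_{H^1}^2 = 30988/35

The H^1 norm (squared) on an interval (0, L) is
  ||u||_{H^1}^2 = ∫_0^L u(x)^2 dx + ∫_0^L u'(x)^2 dx.
Compute u'(x) = -3*x**2 + 4*x + 1.
Then u(x)^2 = x**6 - 4*x**5 + 2*x**4 + 4*x**3 + x**2 and u'(x)^2 = 9*x**4 - 24*x**3 + 10*x**2 + 8*x + 1.
Integrate each monomial from 0 to 4 using ∫_0^4 c·x^n dx = c·4^(n+1)/(n+1):
  ∫_0^4 u(x)^2 dx = ∫_0^4 (x^6 - 4*x^5 + 2*x^4 + 4*x^3 + x^2) dx. Term by term:
    ∫_0^4 x^6 dx = 16384/7;  ∫_0^4 -4*x^5 dx = -8192/3;  ∫_0^4 2*x^4 dx = 2048/5;
    ∫_0^4 4*x^3 dx = 256;  ∫_0^4 x^2 dx = 64/3.
  Sum: 16384/7 − 8192/3 + 2048/5 + 256 + 64/3 = 31168/105.
  ∫_0^4 u'(x)^2 dx = ∫_0^4 (9*x^4 - 24*x^3 + 10*x^2 + 8*x + 1) dx. Term by term:
    ∫_0^4 9*x^4 dx = 9216/5;  ∫_0^4 -24*x^3 dx = -1536;  ∫_0^4 10*x^2 dx = 640/3;
    ∫_0^4 8*x dx = 64;  ∫_0^4 1 dx = 4.
  Sum: 9216/5 − 1536 + 640/3 + 64 + 4 = 8828/15.
Adding: ||u||_{H^1}^2 = 31168/105 + 8828/15 = 30988/35.


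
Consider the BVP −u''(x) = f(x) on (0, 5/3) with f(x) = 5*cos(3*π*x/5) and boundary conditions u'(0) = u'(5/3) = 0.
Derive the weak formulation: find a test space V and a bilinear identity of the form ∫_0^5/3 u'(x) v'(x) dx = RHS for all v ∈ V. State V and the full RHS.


V = H^1(0, 5/3) (no boundary constraint on v; u is determined up to an additive constant); weak form: ∫_0^5/3 u'v' dx = ∫_0^5/3 (5*cos(3*π*x/5)) v dx for all v ∈ V.

Multiply both sides by a test function v and integrate from 0 to 5/3:
  ∫_0^5/3 −u''(x) v(x) dx = ∫_0^5/3 f(x) v(x) dx.
Integrate the LHS by parts once:
  ∫_0^5/3 −u'' v dx = −[u'(x) v(x)]_0^5/3 + ∫_0^5/3 u'(x) v'(x) dx.
Thus ∫_0^5/3 u'(x) v'(x) dx = ∫_0^5/3 f(x) v(x) dx + [u'(x) v(x)]_0^5/3.
Choose V so that boundary terms are either known or forced to vanish.
u has homogeneous Neumann: u'(0) = u'(5/3) = 0. So [u' v]_0^5/3 = 0·v(5/3) − 0·v(0) = 0 for any v; take V = H^1(0, 5/3).
Weak formulation: find u (satisfying any essential BC) such that ∫_0^5/3 u'(x) v'(x) dx = ∫_0^5/3 f v dx for all v ∈ V (homogeneous Neumann, so boundary terms vanish).
Substituting f(x) = 5*cos(3*π*x/5), the right-hand side is ∫_0^5/3 (5*cos(3*π*x/5)) v dx.
Compatibility check (pure Neumann): taking v ≡ 1 ∈ V gives 0 = ∫_0^5/3 f dx + (0) − (0), i.e. ∫_0^5/3 f dx must equal u'(0) − u'(5/3) = 0. Indeed ∫_0^5/3 (5*cos(3*π*x/5)) dx = 0, so the data are compatible. The solution is then unique only up to an additive constant (fix it e.g. by requiring ∫_0^5/3 u dx = 0).


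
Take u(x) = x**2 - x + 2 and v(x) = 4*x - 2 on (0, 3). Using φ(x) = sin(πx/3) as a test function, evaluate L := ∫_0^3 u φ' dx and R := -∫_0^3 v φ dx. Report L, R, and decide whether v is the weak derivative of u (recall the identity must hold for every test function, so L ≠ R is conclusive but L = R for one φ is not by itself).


LHS = -12/π, RHS = -24/π. No, v is not the weak derivative of u.

u(x) = x**2 - x + 2, classical derivative u'(x) = 2*x - 1.
φ(x) = sin(πx/3), so φ'(x) = π*cos(π*x/3)/3.
Note φ(0) = φ(3) = 0, so the boundary term u·φ vanishes.
LHS = ∫_0^3 u(x) φ'(x) dx = ∫_0^3 (π*x^2*cos(π*x/3)/3 - π*x*cos(π*x/3)/3 + 2*π*cos(π*x/3)/3) dx. Term by term:
  ∫_0^3 2*π*cos(π*x/3)/3 dx = 0;  ∫_0^3 -π*x*cos(π*x/3)/3 dx = 6/π;  ∫_0^3 π*x^2*cos(π*x/3)/3 dx = -18/π.
Sum: 0 + 6/π − 18/π = -12/π.
So LHS = -12/π.
∫_0^3 v(x) φ(x) dx = ∫_0^3 (4*x*sin(π*x/3) - 2*sin(π*x/3)) dx. Term by term:
  ∫_0^3 -2*sin(π*x/3) dx = -12/π;  ∫_0^3 4*x*sin(π*x/3) dx = 36/π.
Sum: -12/π + 36/π = 24/π.
So RHS = -∫_0^3 v(x) φ(x) dx = -24/π.
LHS − RHS = 12/π ≠ 0, so the identity fails.
(For a valid weak derivative the identity must hold for EVERY test function, in particular this one. The failure shows v is NOT the weak derivative of u.)
Correct weak derivative would be u'(x) = 2*x - 1.


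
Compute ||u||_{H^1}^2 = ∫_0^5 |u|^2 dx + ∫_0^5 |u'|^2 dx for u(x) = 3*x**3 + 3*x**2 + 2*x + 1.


||u||_{H^1}^2 = 9851125/42

The H^1 norm (squared) on an interval (0, L) is
  ||u||_{H^1}^2 = ∫_0^L u(x)^2 dx + ∫_0^L u'(x)^2 dx.
Compute u'(x) = 9*x**2 + 6*x + 2.
Then u(x)^2 = 9*x**6 + 18*x**5 + 21*x**4 + 18*x**3 + 10*x**2 + 4*x + 1 and u'(x)^2 = 81*x**4 + 108*x**3 + 72*x**2 + 24*x + 4.
Integrate each monomial from 0 to 5 using ∫_0^5 c·x^n dx = c·5^(n+1)/(n+1):
  ∫_0^5 u(x)^2 dx = ∫_0^5 (9*x^6 + 18*x^5 + 21*x^4 + 18*x^3 + 10*x^2 + 4*x + 1) dx. Term by term:
    ∫_0^5 9*x^6 dx = 703125/7;  ∫_0^5 18*x^5 dx = 46875;  ∫_0^5 21*x^4 dx = 13125;
    ∫_0^5 18*x^3 dx = 5625/2;  ∫_0^5 10*x^2 dx = 1250/3;  ∫_0^5 4*x dx = 50;
    ∫_0^5 1 dx = 5.
  Sum: 703125/7 + 46875 + 13125 + 5625/2 + 1250/3 + 50 + 5 = 6876685/42.
  ∫_0^5 u'(x)^2 dx = ∫_0^5 (81*x^4 + 108*x^3 + 72*x^2 + 24*x + 4) dx. Term by term:
    ∫_0^5 81*x^4 dx = 50625;  ∫_0^5 108*x^3 dx = 16875;  ∫_0^5 72*x^2 dx = 3000;
    ∫_0^5 24*x dx = 300;  ∫_0^5 4 dx = 20.
  Sum: 50625 + 16875 + 3000 + 300 + 20 = 70820.
Adding: ||u||_{H^1}^2 = 6876685/42 + 70820 = 9851125/42.


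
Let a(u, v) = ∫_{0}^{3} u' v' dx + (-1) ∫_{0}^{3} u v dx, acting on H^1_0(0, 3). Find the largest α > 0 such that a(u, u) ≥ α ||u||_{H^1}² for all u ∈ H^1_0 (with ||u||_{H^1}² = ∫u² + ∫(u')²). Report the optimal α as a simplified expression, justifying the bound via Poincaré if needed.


α = (-9 + π^2)/(9 + π^2)

Coercivity of a(·,·) on H^1_0(0, 3) means a(u, u) ≥ α ||u||_{H^1}² for every u ∈ H^1_0.
The interval has length L = 3, and Poincaré/coercivity depend only on L. Here a(u, u) = ∫(u')² + (-1)·∫u².
Here c = -1 < 0 with |c| < (π/L)² = π^2/9, so coercivity still holds. The condition a(u,u) ≥ α||u||_{H^1}² reads (1−α)∫(u')² ≥ (α−c)∫u². Any admissible α is ≤ 1 (rapidly oscillating u have ∫u²/∫(u')² → 0), and α = 1 would force 0 ≥ (1−c)∫u², impossible since c < 1; so 1−α > 0. By the sharp Poincaré inequality on H^1_0 of an interval of length L, ∫(u')² ≥ (π/L)²∫u² with equality for the first sine mode sin(π(x−x₀)/L) (x₀ the left endpoint), so the inequality holds for all u iff (1−α)(π/L)² ≥ α − c, i.e. α ≤ ((π/L)² + c)/((π/L)² + 1) = (1 + c(L/π)²)/(1 + (L/π)²). (Direct route, valid since c ≤ 0: Poincaré gives c∫u² ≥ c(L/π)²∫(u')², so a(u,u) ≥ (1 + c(L/π)²)∫(u')², while ||u||_{H^1}² ≤ (1 + (L/π)²)∫(u')²; dividing yields the same α.) With (π/L)² = π^2/9 and c = -1, the largest admissible constant is α = ((π/L)² + c)/((π/L)² + 1).
Simplifying, α = (-9 + π^2)/(9 + π^2).


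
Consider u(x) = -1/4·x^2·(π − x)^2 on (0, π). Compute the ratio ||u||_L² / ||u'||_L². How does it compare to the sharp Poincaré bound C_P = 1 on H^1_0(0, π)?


||u||_L² / ||u'||_L² = sqrt(3)*π/6 < C_P = 1.

u(x) = -1/4·x^2·(π − x)^2, so u'(x) = x*(x*(π - x) - (x - π)^2)/2.
u(x) = -1/4·x^2·(π − x)^2 vanishes at x = 0 and x = π, so u ∈ H^1_0(0, π). Differentiate via the product rule and integrate the resulting polynomials term by term.
  ∫_0^π u² dx = ∫_0^π (x^8/16 - π*x^7/4 + 3*π^2*x^6/8 - π^3*x^5/4 + π^4*x^4/16) dx. Term by term:
    ∫_0^π x^8/16 dx = π^9/144;  ∫_0^π -π*x^7/4 dx = -π^9/32;  ∫_0^π 3*π^2*x^6/8 dx = 3*π^9/56;
    ∫_0^π -π^3*x^5/4 dx = -π^9/24;  ∫_0^π π^4*x^4/16 dx = π^9/80.
  Sum: π^9/144 − π^9/32 + 3*π^9/56 − π^9/24 + π^9/80 = π^9/10080.
  ∫_0^π (u')² dx = ∫_0^π (x^6 - 3*π*x^5 + 13*π^2*x^4/4 - 3*π^3*x^3/2 + π^4*x^2/4) dx. Term by term:
    ∫_0^π x^6 dx = π^7/7;  ∫_0^π -3*π*x^5 dx = -π^7/2;  ∫_0^π 13*π^2*x^4/4 dx = 13*π^7/20;
    ∫_0^π -3*π^3*x^3/2 dx = -3*π^7/8;  ∫_0^π π^4*x^2/4 dx = π^7/12.
  Sum: π^7/7 − π^7/2 + 13*π^7/20 − 3*π^7/8 + π^7/12 = π^7/840.
∫_0^π u² dx = π^9/10080, so ||u||_L² = sqrt(70)*π^(9/2)/840.
∫_0^π (u')² dx = π^7/840, so ||u'||_L² = sqrt(210)*π^(7/2)/420.
Ratio ||u||_L² / ||u'||_L² = sqrt(3)*π/6.
Sharp Poincaré constant on H^1_0(0, π) is C_P = L/π = 1, achieved by sin(x).
A polynomial bump cannot attain the sharp Poincaré constant (only the first sine eigenfunction does), so the ratio is strictly less than C_P, consistent with ||u||_L² ≤ C_P ||u'||_L².


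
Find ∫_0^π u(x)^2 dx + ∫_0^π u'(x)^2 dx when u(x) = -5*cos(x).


||u||_{H^1(0,π)}^2 = 25*π

u'(x) = 5*sin(x).
Expand u² and (u')² and integrate term by term on (0, π), using: for integers n ≥ 1, ∫_0^π sin²(nx) dx = ∫_0^π cos²(nx) dx = π/2; for n ≠ n', ∫_0^π sin(nx)sin(n'x) dx = ∫_0^π cos(nx)cos(n'x) dx = 0; and by product-to-sum, ∫_0^π sin(nx)cos(n'x) dx = ½∫_0^π [sin((n+n')x) + sin((n−n')x)] dx, which is 0 when n+n' is even and 2n/(n²−n'²) when n+n' is odd (it need not vanish on (0, π)).
  u² squared terms: (-5)²·∫cos(x)² dx = 25·π/2 = 25*π/2.
  So ∫_0^π u² dx = 25*π/2.
  (u')² squared terms: (5)²·∫sin(x)² dx = 25·π/2 = 25*π/2.
  So ∫_0^π (u')² dx = 25*π/2.
||u||_{H^1}^2 = (25*π/2) + (25*π/2) = 25*π.


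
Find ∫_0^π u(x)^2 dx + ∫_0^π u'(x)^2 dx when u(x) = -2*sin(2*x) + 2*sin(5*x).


||u||_{H^1(0,π)}^2 = 62*π

u'(x) = -4*cos(2*x) + 10*cos(5*x).
Expand u² and (u')² and integrate term by term on (0, π), using: for integers n ≥ 1, ∫_0^π sin²(nx) dx = ∫_0^π cos²(nx) dx = π/2; for n ≠ n', ∫_0^π sin(nx)sin(n'x) dx = ∫_0^π cos(nx)cos(n'x) dx = 0; and by product-to-sum, ∫_0^π sin(nx)cos(n'x) dx = ½∫_0^π [sin((n+n')x) + sin((n−n')x)] dx, which is 0 when n+n' is even and 2n/(n²−n'²) when n+n' is odd (it need not vanish on (0, π)).
  u² squared terms: (-2)²·∫sin(2x)² dx = 4·π/2 = 2*π;  (2)²·∫sin(5x)² dx = 4·π/2 = 2*π.
  u² cross terms: 2·(-2)·(2)·∫sin(2x)·sin(5x) dx = -8·(0) = 0.
  So ∫_0^π u² dx = 2*π + 2*π + 0 = 4*π.
  (u')² squared terms: (-4)²·∫cos(2x)² dx = 16·π/2 = 8*π;  (10)²·∫cos(5x)² dx = 100·π/2 = 50*π.
  (u')² cross terms: 2·(-4)·(10)·∫cos(2x)·cos(5x) dx = -80·(0) = 0.
  So ∫_0^π (u')² dx = 8*π + 50*π + 0 = 58*π.
||u||_{H^1}^2 = (4*π) + (58*π) = 62*π.


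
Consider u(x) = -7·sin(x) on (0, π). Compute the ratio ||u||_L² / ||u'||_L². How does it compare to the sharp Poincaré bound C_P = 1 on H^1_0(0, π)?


||u||_L² / ||u'||_L² = 1 = C_P.

u(x) = -7·sin(x), so u'(x) = -7*cos(x).
Writing u(x) = A·sin(kπx/L) with A = -7 and k = 1, use ∫_0^L sin²(kπx/L) dx = L/2 and ∫_0^L cos²(kπx/L) dx = L/2.
u² = 49·sin²(x) and (u')² = 49·cos²(x), and each of sin², cos² integrates to L/2 = π/2 over (0, π).
∫_0^π u² dx = 49*π/2, so ||u||_L² = 7*sqrt(2)*sqrt(π)/2.
∫_0^π (u')² dx = 49*π/2, so ||u'||_L² = 7*sqrt(2)*sqrt(π)/2.
Ratio ||u||_L² / ||u'||_L² = 1.
Sharp Poincaré constant on H^1_0(0, π) is C_P = L/π = 1, achieved by sin(x).
This is the k = 1 eigenfunction (up to amplitude), so the ratio equals the sharp Poincaré constant exactly.


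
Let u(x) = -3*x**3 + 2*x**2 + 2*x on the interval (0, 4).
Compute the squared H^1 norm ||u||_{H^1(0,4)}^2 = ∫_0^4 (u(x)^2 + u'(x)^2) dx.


||u||_{H^1}^2 = 2470672/105

The H^1 norm (squared) on an interval (0, L) is
  ||u||_{H^1}^2 = ∫_0^L u(x)^2 dx + ∫_0^L u'(x)^2 dx.
Compute u'(x) = -9*x**2 + 4*x + 2.
Then u(x)^2 = 9*x**6 - 12*x**5 - 8*x**4 + 8*x**3 + 4*x**2 and u'(x)^2 = 81*x**4 - 72*x**3 - 20*x**2 + 16*x + 4.
Integrate each monomial from 0 to 4 using ∫_0^4 c·x^n dx = c·4^(n+1)/(n+1):
  ∫_0^4 u(x)^2 dx = ∫_0^4 (9*x^6 - 12*x^5 - 8*x^4 + 8*x^3 + 4*x^2) dx. Term by term:
    ∫_0^4 9*x^6 dx = 147456/7;  ∫_0^4 -12*x^5 dx = -8192;  ∫_0^4 -8*x^4 dx = -8192/5;
    ∫_0^4 8*x^3 dx = 512;  ∫_0^4 4*x^2 dx = 256/3.
  Sum: 147456/7 − 8192 − 8192/5 + 512 + 256/3 = 1242368/105.
  ∫_0^4 u'(x)^2 dx = ∫_0^4 (81*x^4 - 72*x^3 - 20*x^2 + 16*x + 4) dx. Term by term:
    ∫_0^4 81*x^4 dx = 82944/5;  ∫_0^4 -72*x^3 dx = -4608;  ∫_0^4 -20*x^2 dx = -1280/3;
    ∫_0^4 16*x dx = 128;  ∫_0^4 4 dx = 16.
  Sum: 82944/5 − 4608 − 1280/3 + 128 + 16 = 175472/15.
Adding: ||u||_{H^1}^2 = 1242368/105 + 175472/15 = 2470672/105.


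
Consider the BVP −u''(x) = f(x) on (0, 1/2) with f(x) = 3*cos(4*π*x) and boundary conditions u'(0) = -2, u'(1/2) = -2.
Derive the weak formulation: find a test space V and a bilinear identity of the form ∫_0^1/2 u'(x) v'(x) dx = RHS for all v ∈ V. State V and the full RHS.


V = H^1(0, 1/2) (v unrestricted at boundary; u is determined up to an additive constant); weak form: ∫_0^1/2 u'v' dx = ∫_0^1/2 (3*cos(4*π*x)) v dx − 2·v(1/2) + 2·v(0) for all v ∈ V.

Multiply both sides by a test function v and integrate from 0 to 1/2:
  ∫_0^1/2 −u''(x) v(x) dx = ∫_0^1/2 f(x) v(x) dx.
Integrate the LHS by parts once:
  ∫_0^1/2 −u'' v dx = −[u'(x) v(x)]_0^1/2 + ∫_0^1/2 u'(x) v'(x) dx.
Thus ∫_0^1/2 u'(x) v'(x) dx = ∫_0^1/2 f(x) v(x) dx + [u'(x) v(x)]_0^1/2.
Choose V so that boundary terms are either known or forced to vanish.
u has inhomogeneous Neumann u'(0) = -2, u'(1/2) = -2. [u' v]_0^1/2 = (-2)·v(1/2) − (-2)·v(0) = − 2·v(1/2) + 2·v(0). Take V = H^1(0, 1/2); boundary term becomes part of RHS.
Weak formulation: find u (satisfying any essential BC) such that ∫_0^1/2 u'(x) v'(x) dx = ∫_0^1/2 f v dx − 2·v(1/2) + 2·v(0) for all v ∈ V (Neumann data are natural BCs: they enter the RHS as boundary terms).
Substituting f(x) = 3*cos(4*π*x), the right-hand side is ∫_0^1/2 (3*cos(4*π*x)) v dx − 2·v(1/2) + 2·v(0).
Compatibility check (pure Neumann): taking v ≡ 1 ∈ V gives 0 = ∫_0^1/2 f dx + (-2) − (-2), i.e. ∫_0^1/2 f dx must equal u'(0) − u'(1/2) = 0. Indeed ∫_0^1/2 (3*cos(4*π*x)) dx = 0, so the data are compatible. The solution is then unique only up to an additive constant (fix it e.g. by requiring ∫_0^1/2 u dx = 0).


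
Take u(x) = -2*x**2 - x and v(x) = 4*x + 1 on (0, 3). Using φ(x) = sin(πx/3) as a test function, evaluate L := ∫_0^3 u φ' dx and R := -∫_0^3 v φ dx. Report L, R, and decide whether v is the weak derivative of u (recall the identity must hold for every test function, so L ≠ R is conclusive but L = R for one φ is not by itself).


LHS = 42/π, RHS = -42/π. No, v is not the weak derivative of u.

u(x) = -2*x**2 - x, classical derivative u'(x) = -4*x - 1.
φ(x) = sin(πx/3), so φ'(x) = π*cos(π*x/3)/3.
Note φ(0) = φ(3) = 0, so the boundary term u·φ vanishes.
LHS = ∫_0^3 u(x) φ'(x) dx = ∫_0^3 (-2*π*x^2*cos(π*x/3)/3 - π*x*cos(π*x/3)/3) dx. Term by term:
  ∫_0^3 -2*π*x^2*cos(π*x/3)/3 dx = 36/π;  ∫_0^3 -π*x*cos(π*x/3)/3 dx = 6/π.
Sum: 36/π + 6/π = 42/π.
So LHS = 42/π.
∫_0^3 v(x) φ(x) dx = ∫_0^3 (4*x*sin(π*x/3) + sin(π*x/3)) dx. Term by term:
  ∫_0^3 4*x*sin(π*x/3) dx = 36/π;  ∫_0^3 sin(π*x/3) dx = 6/π.
Sum: 36/π + 6/π = 42/π.
So RHS = -∫_0^3 v(x) φ(x) dx = -42/π.
LHS − RHS = 84/π ≠ 0, so the identity fails.
(For a valid weak derivative the identity must hold for EVERY test function, in particular this one. The failure shows v is NOT the weak derivative of u.)
Correct weak derivative would be u'(x) = -4*x - 1.


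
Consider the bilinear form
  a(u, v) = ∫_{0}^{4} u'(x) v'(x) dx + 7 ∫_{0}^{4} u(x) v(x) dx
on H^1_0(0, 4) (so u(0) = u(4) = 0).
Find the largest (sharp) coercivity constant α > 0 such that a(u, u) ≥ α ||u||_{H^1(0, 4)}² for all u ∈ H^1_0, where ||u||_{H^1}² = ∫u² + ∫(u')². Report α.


α = 1

Coercivity of a(·,·) on H^1_0(0, 4) means a(u, u) ≥ α ||u||_{H^1}² for every u ∈ H^1_0.
The interval has length L = 4, and Poincaré/coercivity depend only on L. Here a(u, u) = ∫(u')² + (7)·∫u².
Here c = 7 ≥ 1, so a(u,u) = ∫(u')² + c∫u² ≥ ∫(u')² + ∫u² = ||u||_{H^1}², i.e. α = 1 works. No larger α is possible: a(u,u) ≥ α||u||_{H^1}² means (1−α)∫(u')² ≥ (α−c)∫u², and for the modes u_n = sin(nπ(x−x₀)/L) (x₀ the left endpoint) one has ∫u_n²/∫(u_n')² = (L/(nπ))² → 0, so a(u_n,u_n)/||u_n||_{H^1}² → 1. Hence the optimal constant is α = 1.
Therefore α = 1.


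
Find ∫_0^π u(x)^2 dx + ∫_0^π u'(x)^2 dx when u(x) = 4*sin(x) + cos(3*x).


||u||_{H^1(0,π)}^2 = 21*π

u'(x) = -3*sin(3*x) + 4*cos(x).
Expand u² and (u')² and integrate term by term on (0, π), using: for integers n ≥ 1, ∫_0^π sin²(nx) dx = ∫_0^π cos²(nx) dx = π/2; for n ≠ n', ∫_0^π sin(nx)sin(n'x) dx = ∫_0^π cos(nx)cos(n'x) dx = 0; and by product-to-sum, ∫_0^π sin(nx)cos(n'x) dx = ½∫_0^π [sin((n+n')x) + sin((n−n')x)] dx, which is 0 when n+n' is even and 2n/(n²−n'²) when n+n' is odd (it need not vanish on (0, π)).
  u² squared terms: (4)²·∫sin(x)² dx = 16·π/2 = 8*π;  (1)²·∫cos(3x)² dx = 1·π/2 = π/2.
  u² cross terms: 2·(4)·(1)·∫sin(x)·cos(3x) dx = 8·(0) = 0.
  So ∫_0^π u² dx = 8*π + π/2 + 0 = 17*π/2.
  (u')² squared terms: (-3)²·∫sin(3x)² dx = 9·π/2 = 9*π/2;  (4)²·∫cos(x)² dx = 16·π/2 = 8*π.
  (u')² cross terms: 2·(-3)·(4)·∫sin(3x)·cos(x) dx = -24·(0) = 0.
  So ∫_0^π (u')² dx = 9*π/2 + 8*π + 0 = 25*π/2.
||u||_{H^1}^2 = (17*π/2) + (25*π/2) = 21*π.


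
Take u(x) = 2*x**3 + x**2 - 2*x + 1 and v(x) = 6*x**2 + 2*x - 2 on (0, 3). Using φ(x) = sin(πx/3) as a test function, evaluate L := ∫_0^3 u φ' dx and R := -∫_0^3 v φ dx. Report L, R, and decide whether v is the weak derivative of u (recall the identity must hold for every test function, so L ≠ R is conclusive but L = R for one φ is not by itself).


LHS = -168/π + 648/π^3, RHS = -168/π + 648/π^3. Yes, v = u' weakly.

u(x) = 2*x**3 + x**2 - 2*x + 1, classical derivative u'(x) = 6*x**2 + 2*x - 2.
φ(x) = sin(πx/3), so φ'(x) = π*cos(π*x/3)/3.
Note φ(0) = φ(3) = 0, so the boundary term u·φ vanishes.
LHS = ∫_0^3 u(x) φ'(x) dx = ∫_0^3 (2*π*x^3*cos(π*x/3)/3 + π*x^2*cos(π*x/3)/3 - 2*π*x*cos(π*x/3)/3 + π*cos(π*x/3)/3) dx. Term by term:
  ∫_0^3 π*cos(π*x/3)/3 dx = 0;  ∫_0^3 -2*π*x*cos(π*x/3)/3 dx = 12/π;  ∫_0^3 π*x^2*cos(π*x/3)/3 dx = -18/π;
  ∫_0^3 2*π*x^3*cos(π*x/3)/3 dx = -162/π + 648/π^3.
Sum: 0 + 12/π − 18/π + -162/π + 648/π^3 = -168/π + 648/π^3.
So LHS = -168/π + 648/π^3.
∫_0^3 v(x) φ(x) dx = ∫_0^3 (6*x^2*sin(π*x/3) + 2*x*sin(π*x/3) - 2*sin(π*x/3)) dx. Term by term:
  ∫_0^3 -2*sin(π*x/3) dx = -12/π;  ∫_0^3 2*x*sin(π*x/3) dx = 18/π;  ∫_0^3 6*x^2*sin(π*x/3) dx = -648/π^3 + 162/π.
Sum: -12/π + 18/π + -648/π^3 + 162/π = -648/π^3 + 168/π.
So RHS = -∫_0^3 v(x) φ(x) dx = -168/π + 648/π^3.
LHS = RHS, so the identity holds for this test φ.
Moreover u is smooth here and v(x) = u'(x) = 6*x**2 + 2*x - 2 pointwise, so the identity holds for every test function. Hence v is the weak derivative of u.


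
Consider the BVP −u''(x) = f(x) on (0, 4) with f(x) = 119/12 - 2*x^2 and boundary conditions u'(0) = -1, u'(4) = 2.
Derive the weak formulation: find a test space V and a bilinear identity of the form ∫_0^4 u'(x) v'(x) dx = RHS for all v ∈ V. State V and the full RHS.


V = H^1(0, 4) (v unrestricted at boundary; u is determined up to an additive constant); weak form: ∫_0^4 u'v' dx = ∫_0^4 (119/12 - 2*x^2) v dx + 2·v(4) + v(0) for all v ∈ V.

Multiply both sides by a test function v and integrate from 0 to 4:
  ∫_0^4 −u''(x) v(x) dx = ∫_0^4 f(x) v(x) dx.
Integrate the LHS by parts once:
  ∫_0^4 −u'' v dx = −[u'(x) v(x)]_0^4 + ∫_0^4 u'(x) v'(x) dx.
Thus ∫_0^4 u'(x) v'(x) dx = ∫_0^4 f(x) v(x) dx + [u'(x) v(x)]_0^4.
Choose V so that boundary terms are either known or forced to vanish.
u has inhomogeneous Neumann u'(0) = -1, u'(4) = 2. [u' v]_0^4 = (2)·v(4) − (-1)·v(0) = 2·v(4) + v(0). Take V = H^1(0, 4); boundary term becomes part of RHS.
Weak formulation: find u (satisfying any essential BC) such that ∫_0^4 u'(x) v'(x) dx = ∫_0^4 f v dx + 2·v(4) + v(0) for all v ∈ V (Neumann data are natural BCs: they enter the RHS as boundary terms).
Substituting f(x) = 119/12 - 2*x^2, the right-hand side is ∫_0^4 (119/12 - 2*x^2) v dx + 2·v(4) + v(0).
Compatibility check (pure Neumann): taking v ≡ 1 ∈ V gives 0 = ∫_0^4 f dx + (2) − (-1), i.e. ∫_0^4 f dx must equal u'(0) − u'(4) = -3. Indeed ∫_0^4 (119/12 - 2*x^2) dx = -3, so the data are compatible. The solution is then unique only up to an additive constant (fix it e.g. by requiring ∫_0^4 u dx = 0).


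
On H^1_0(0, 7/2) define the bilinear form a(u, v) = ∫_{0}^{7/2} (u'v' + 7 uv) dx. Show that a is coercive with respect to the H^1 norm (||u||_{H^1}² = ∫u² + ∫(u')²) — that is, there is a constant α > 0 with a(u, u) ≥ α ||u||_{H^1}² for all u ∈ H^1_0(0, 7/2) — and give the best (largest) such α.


α = 1

Coercivity of a(·,·) on H^1_0(0, 7/2) means a(u, u) ≥ α ||u||_{H^1}² for every u ∈ H^1_0.
The interval has length L = 7/2, and Poincaré/coercivity depend only on L. Here a(u, u) = ∫(u')² + (7)·∫u².
Here c = 7 ≥ 1, so a(u,u) = ∫(u')² + c∫u² ≥ ∫(u')² + ∫u² = ||u||_{H^1}², i.e. α = 1 works. No larger α is possible: a(u,u) ≥ α||u||_{H^1}² means (1−α)∫(u')² ≥ (α−c)∫u², and for the modes u_n = sin(nπ(x−x₀)/L) (x₀ the left endpoint) one has ∫u_n²/∫(u_n')² = (L/(nπ))² → 0, so a(u_n,u_n)/||u_n||_{H^1}² → 1. Hence the optimal constant is α = 1.
Therefore α = 1.


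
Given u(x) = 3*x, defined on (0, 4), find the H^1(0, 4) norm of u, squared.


||u||_{H^1}^2 = 228

The H^1 norm (squared) on an interval (0, L) is
  ||u||_{H^1}^2 = ∫_0^L u(x)^2 dx + ∫_0^L u'(x)^2 dx.
Compute u'(x) = 3.
Then u(x)^2 = 9*x**2 and u'(x)^2 = 9.
Integrate each monomial from 0 to 4 using ∫_0^4 c·x^n dx = c·4^(n+1)/(n+1):
  ∫_0^4 u(x)^2 dx = ∫_0^4 (9*x^2) dx. Term by term:
    ∫_0^4 9*x^2 dx = 192.
  ∫_0^4 u'(x)^2 dx = ∫_0^4 (9) dx. Term by term:
    ∫_0^4 9 dx = 36.
Adding: ||u||_{H^1}^2 = 192 + 36 = 228.


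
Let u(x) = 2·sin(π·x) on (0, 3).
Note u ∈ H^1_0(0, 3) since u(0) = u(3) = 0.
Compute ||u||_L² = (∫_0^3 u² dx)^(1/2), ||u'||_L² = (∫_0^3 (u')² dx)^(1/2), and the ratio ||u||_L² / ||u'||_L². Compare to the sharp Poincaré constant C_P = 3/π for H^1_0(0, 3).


||u||_L² / ||u'||_L² = 1/π < C_P = 3/π.

u(x) = 2·sin(π·x), so u'(x) = 2*π*cos(π*x).
Writing u(x) = A·sin(kπx/L) with A = 2 and k = 3, use ∫_0^L sin²(kπx/L) dx = L/2 and ∫_0^L cos²(kπx/L) dx = L/2.
u² = 4·sin²(π·x) and (u')² = 4*π^2·cos²(π·x), and each of sin², cos² integrates to L/2 = 3/2 over (0, 3).
∫_0^3 u² dx = 6, so ||u||_L² = sqrt(6).
∫_0^3 (u')² dx = 6*π^2, so ||u'||_L² = sqrt(6)*π.
Ratio ||u||_L² / ||u'||_L² = 1/π.
Sharp Poincaré constant on H^1_0(0, 3) is C_P = L/π = 3/π, achieved by sin(π/3·x).
This is the k = 3 harmonic; the ratio L/(kπ) is strictly less than C_P = L/π, consistent with the sharp inequality ||u||_L² ≤ C_P ||u'||_L².


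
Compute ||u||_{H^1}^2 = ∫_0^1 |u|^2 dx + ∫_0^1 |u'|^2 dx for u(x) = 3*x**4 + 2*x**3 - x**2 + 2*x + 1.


||u||_{H^1}^2 = 14221/210

The H^1 norm (squared) on an interval (0, L) is
  ||u||_{H^1}^2 = ∫_0^L u(x)^2 dx + ∫_0^L u'(x)^2 dx.
Compute u'(x) = 12*x**3 + 6*x**2 - 2*x + 2.
Then u(x)^2 = 9*x**8 + 12*x**7 - 2*x**6 + 8*x**5 + 15*x**4 + 2*x**2 + 4*x + 1 and u'(x)^2 = 144*x**6 + 144*x**5 - 12*x**4 + 24*x**3 + 28*x**2 - 8*x + 4.
Integrate each monomial from 0 to 1 using ∫_0^1 c·x^n dx = c·1^(n+1)/(n+1):
  ∫_0^1 u(x)^2 dx = ∫_0^1 (9*x^8 + 12*x^7 - 2*x^6 + 8*x^5 + 15*x^4 + 2*x^2 + 4*x + 1) dx. Term by term:
    ∫_0^1 9*x^8 dx = 1;  ∫_0^1 12*x^7 dx = 3/2;  ∫_0^1 -2*x^6 dx = -2/7;
    ∫_0^1 8*x^5 dx = 4/3;  ∫_0^1 15*x^4 dx = 3;  ∫_0^1 2*x^2 dx = 2/3;
    ∫_0^1 4*x dx = 2;  ∫_0^1 1 dx = 1.
  Sum: 1 + 3/2 − 2/7 + 4/3 + 3 + 2/3 + 2 + 1 = 143/14.
  ∫_0^1 u'(x)^2 dx = ∫_0^1 (144*x^6 + 144*x^5 - 12*x^4 + 24*x^3 + 28*x^2 - 8*x + 4) dx. Term by term:
    ∫_0^1 144*x^6 dx = 144/7;  ∫_0^1 144*x^5 dx = 24;  ∫_0^1 -12*x^4 dx = -12/5;
    ∫_0^1 24*x^3 dx = 6;  ∫_0^1 28*x^2 dx = 28/3;  ∫_0^1 -8*x dx = -4;
    ∫_0^1 4 dx = 4.
  Sum: 144/7 + 24 − 12/5 + 6 + 28/3 − 4 + 4 = 6038/105.
Adding: ||u||_{H^1}^2 = 143/14 + 6038/105 = 14221/210.


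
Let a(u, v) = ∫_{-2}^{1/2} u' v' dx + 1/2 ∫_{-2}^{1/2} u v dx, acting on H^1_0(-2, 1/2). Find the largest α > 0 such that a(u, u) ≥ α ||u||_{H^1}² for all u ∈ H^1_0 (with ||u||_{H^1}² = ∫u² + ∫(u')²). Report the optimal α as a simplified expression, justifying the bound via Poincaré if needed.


α = (25 + 8*π^2)/(2*(25 + 4*π^2))

Coercivity of a(·,·) on H^1_0(-2, 1/2) means a(u, u) ≥ α ||u||_{H^1}² for every u ∈ H^1_0.
The interval has length L = 5/2, and Poincaré/coercivity depend only on L. Here a(u, u) = ∫(u')² + (1/2)·∫u².
Here 0 < c = 1/2 < 1. The condition a(u,u) ≥ α||u||_{H^1}² reads (1−α)∫(u')² ≥ (α−c)∫u². Any admissible α is ≤ 1 (rapidly oscillating u have ∫u²/∫(u')² → 0), and α = 1 would force 0 ≥ (1−c)∫u², impossible since c < 1; so 1−α > 0. By the sharp Poincaré inequality on H^1_0 of an interval of length L, ∫(u')² ≥ (π/L)²∫u² with equality for the first sine mode sin(π(x−x₀)/L) (x₀ the left endpoint), so the inequality holds for all u iff (1−α)(π/L)² ≥ α − c, i.e. α ≤ ((π/L)² + c)/((π/L)² + 1) = (1 + c(L/π)²)/(1 + (L/π)²). With (π/L)² = 4*π^2/25 and c = 1/2, the largest admissible constant is α = ((π/L)² + c)/((π/L)² + 1).
Simplifying, α = (25 + 8*π^2)/(2*(25 + 4*π^2)).


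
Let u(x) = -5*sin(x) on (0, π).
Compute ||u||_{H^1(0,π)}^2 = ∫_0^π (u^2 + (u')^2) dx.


||u||_{H^1(0,π)}^2 = 25*π

u'(x) = -5*cos(x).
Expand u² and (u')² and integrate term by term on (0, π), using: for integers n ≥ 1, ∫_0^π sin²(nx) dx = ∫_0^π cos²(nx) dx = π/2; for n ≠ n', ∫_0^π sin(nx)sin(n'x) dx = ∫_0^π cos(nx)cos(n'x) dx = 0; and by product-to-sum, ∫_0^π sin(nx)cos(n'x) dx = ½∫_0^π [sin((n+n')x) + sin((n−n')x)] dx, which is 0 when n+n' is even and 2n/(n²−n'²) when n+n' is odd (it need not vanish on (0, π)).
  u² squared terms: (-5)²·∫sin(x)² dx = 25·π/2 = 25*π/2.
  So ∫_0^π u² dx = 25*π/2.
  (u')² squared terms: (-5)²·∫cos(x)² dx = 25·π/2 = 25*π/2.
  So ∫_0^π (u')² dx = 25*π/2.
||u||_{H^1}^2 = (25*π/2) + (25*π/2) = 25*π.


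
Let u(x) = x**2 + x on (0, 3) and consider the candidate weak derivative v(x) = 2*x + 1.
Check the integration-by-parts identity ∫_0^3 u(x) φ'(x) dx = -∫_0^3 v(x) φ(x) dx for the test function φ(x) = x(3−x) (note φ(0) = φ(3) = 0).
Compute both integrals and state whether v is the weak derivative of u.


LHS = -18, RHS = -18. Yes, v = u' weakly.

u(x) = x**2 + x, classical derivative u'(x) = 2*x + 1.
φ(x) = x(3−x), so φ'(x) = 3 - 2*x.
Note φ(0) = φ(3) = 0, so the boundary term u·φ vanishes.
LHS = ∫_0^3 u(x) φ'(x) dx = ∫_0^3 (-2*x^3 + x^2 + 3*x) dx. Term by term:
  ∫_0^3 -2*x^3 dx = -81/2;  ∫_0^3 x^2 dx = 9;  ∫_0^3 3*x dx = 27/2.
Sum: -81/2 + 9 + 27/2 = -18.
So LHS = -18.
∫_0^3 v(x) φ(x) dx = ∫_0^3 (-2*x^3 + 5*x^2 + 3*x) dx. Term by term:
  ∫_0^3 -2*x^3 dx = -81/2;  ∫_0^3 5*x^2 dx = 45;  ∫_0^3 3*x dx = 27/2.
Sum: -81/2 + 45 + 27/2 = 18.
So RHS = -∫_0^3 v(x) φ(x) dx = -18.
LHS = RHS, so the identity holds for this test φ.
Moreover u is smooth here and v(x) = u'(x) = 2*x + 1 pointwise, so the identity holds for every test function. Hence v is the weak derivative of u.
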